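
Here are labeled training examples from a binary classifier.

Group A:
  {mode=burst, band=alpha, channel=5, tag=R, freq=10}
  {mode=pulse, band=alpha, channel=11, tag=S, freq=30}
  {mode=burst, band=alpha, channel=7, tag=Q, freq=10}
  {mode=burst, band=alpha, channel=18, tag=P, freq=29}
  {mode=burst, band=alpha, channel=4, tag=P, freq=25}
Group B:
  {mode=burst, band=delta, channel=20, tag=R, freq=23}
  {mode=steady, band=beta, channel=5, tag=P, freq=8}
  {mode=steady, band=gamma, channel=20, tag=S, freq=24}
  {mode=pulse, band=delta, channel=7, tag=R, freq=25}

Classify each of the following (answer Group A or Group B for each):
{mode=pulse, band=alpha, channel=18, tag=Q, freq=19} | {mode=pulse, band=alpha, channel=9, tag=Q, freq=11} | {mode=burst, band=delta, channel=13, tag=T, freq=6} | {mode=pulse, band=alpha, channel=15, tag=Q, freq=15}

Group A, Group A, Group B, Group A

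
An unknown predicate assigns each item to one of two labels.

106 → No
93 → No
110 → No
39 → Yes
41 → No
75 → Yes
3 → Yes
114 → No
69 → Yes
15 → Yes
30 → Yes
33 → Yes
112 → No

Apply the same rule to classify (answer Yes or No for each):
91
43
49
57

'Yes' ⟺ multiple of 3 AND at most 75.
91: No (91 = 3·30 + 1, 91 > 75).
43: No (43 = 3·14 + 1, 43 ≤ 75).
49: No (49 = 3·16 + 1, 49 ≤ 75).
57: Yes (57 = 3·19, 57 ≤ 75).

No, No, No, Yes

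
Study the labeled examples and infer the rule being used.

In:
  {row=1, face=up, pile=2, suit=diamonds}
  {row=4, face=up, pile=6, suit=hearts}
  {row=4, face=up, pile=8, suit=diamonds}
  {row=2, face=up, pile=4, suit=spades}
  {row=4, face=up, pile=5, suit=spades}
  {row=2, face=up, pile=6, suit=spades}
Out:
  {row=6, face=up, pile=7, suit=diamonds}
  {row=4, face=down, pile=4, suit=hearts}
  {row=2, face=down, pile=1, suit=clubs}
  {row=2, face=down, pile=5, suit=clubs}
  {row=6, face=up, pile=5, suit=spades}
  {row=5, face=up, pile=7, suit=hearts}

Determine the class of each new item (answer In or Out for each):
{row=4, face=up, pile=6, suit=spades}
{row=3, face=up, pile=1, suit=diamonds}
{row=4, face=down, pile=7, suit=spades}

The simplest hypothesis consistent with all the labels is: face is up AND row ≤ 4.

In, In, Out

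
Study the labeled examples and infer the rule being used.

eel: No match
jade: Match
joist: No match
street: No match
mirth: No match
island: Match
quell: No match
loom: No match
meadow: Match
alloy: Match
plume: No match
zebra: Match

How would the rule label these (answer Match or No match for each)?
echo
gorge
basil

No match, No match, Match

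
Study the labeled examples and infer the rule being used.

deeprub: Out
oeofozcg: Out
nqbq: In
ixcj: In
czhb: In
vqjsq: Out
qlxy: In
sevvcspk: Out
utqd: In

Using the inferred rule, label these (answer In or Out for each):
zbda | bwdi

The distinguishing property — length 4 — holds for all the 'In' cases and none of the 'Out' cases.

In, In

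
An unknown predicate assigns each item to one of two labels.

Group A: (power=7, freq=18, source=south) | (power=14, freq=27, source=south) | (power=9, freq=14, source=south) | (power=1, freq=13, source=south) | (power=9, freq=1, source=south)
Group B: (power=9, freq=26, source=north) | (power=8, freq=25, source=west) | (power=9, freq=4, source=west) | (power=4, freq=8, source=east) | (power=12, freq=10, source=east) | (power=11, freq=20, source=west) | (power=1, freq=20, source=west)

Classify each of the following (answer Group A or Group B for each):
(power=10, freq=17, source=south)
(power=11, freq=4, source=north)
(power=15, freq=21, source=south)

Every 'Group A' example satisfies: source is south. None of the 'Group B' examples do.

Group A, Group B, Group A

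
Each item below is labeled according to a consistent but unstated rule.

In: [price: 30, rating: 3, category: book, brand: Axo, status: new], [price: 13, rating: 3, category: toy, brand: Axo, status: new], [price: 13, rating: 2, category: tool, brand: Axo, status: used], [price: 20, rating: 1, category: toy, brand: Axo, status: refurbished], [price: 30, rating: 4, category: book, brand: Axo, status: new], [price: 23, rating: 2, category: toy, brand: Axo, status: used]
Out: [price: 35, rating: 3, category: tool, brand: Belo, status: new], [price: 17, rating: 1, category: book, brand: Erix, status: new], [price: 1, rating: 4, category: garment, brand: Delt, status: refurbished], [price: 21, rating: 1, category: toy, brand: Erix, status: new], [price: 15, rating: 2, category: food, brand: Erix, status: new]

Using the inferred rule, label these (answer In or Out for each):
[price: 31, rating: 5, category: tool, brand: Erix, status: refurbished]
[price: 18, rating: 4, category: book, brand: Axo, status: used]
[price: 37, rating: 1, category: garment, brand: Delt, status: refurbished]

The distinguishing property — brand is Axo — holds for all the 'In' cases and none of the 'Out' cases.
[price: 31, rating: 5, category: tool, brand: Erix, status: refurbished]: brand is Erix, fails the rule → Out. [price: 18, rating: 4, category: book, brand: Axo, status: used]: brand is Axo, matches → In. [price: 37, rating: 1, category: garment, brand: Delt, status: refurbished]: brand is Delt, fails the rule → Out.

Out, In, Out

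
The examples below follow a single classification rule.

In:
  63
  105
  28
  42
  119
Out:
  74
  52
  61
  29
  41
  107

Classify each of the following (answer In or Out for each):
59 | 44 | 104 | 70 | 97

A rule that fits every label: multiple of 7 — true of each 'In' example, false of each 'Out' one.

Out, Out, Out, In, Out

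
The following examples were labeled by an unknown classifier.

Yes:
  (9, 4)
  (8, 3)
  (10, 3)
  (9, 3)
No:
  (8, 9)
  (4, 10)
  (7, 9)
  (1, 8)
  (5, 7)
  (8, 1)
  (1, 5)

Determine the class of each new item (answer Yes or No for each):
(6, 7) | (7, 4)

No, Yes

The classifier is using: first > second AND sum ≥ 11.
No: (6, 7), since 6 < 7, 6+7 = 13.
Yes: (7, 4), since 7 > 4, 7+4 = 11.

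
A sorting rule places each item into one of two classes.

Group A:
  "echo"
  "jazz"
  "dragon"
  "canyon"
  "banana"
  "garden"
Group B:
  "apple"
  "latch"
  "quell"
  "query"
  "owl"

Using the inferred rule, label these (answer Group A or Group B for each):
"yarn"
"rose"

Group A, Group A

One predicate separates the groups cleanly: even length.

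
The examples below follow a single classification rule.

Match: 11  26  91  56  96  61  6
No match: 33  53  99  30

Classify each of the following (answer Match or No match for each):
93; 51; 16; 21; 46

Comparing the two groups points to one rule — ≡ 1 (mod 5).

No match, Match, Match, Match, Match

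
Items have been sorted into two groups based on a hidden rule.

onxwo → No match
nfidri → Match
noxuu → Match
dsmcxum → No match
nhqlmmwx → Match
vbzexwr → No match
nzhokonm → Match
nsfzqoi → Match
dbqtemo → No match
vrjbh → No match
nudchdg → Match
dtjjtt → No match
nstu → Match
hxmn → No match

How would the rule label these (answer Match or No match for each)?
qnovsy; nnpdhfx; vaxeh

No match, Match, No match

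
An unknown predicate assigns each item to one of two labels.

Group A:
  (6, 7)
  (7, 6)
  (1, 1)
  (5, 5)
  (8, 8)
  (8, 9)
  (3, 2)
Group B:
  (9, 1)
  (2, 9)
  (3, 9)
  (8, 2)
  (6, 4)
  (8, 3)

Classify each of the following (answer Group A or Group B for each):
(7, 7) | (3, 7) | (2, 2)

Rule: |first − second| ≤ 1. This holds for each 'Group A' example and fails for each 'Group B' one.
(7, 7): |7−7| = 0 — satisfies this, so Group A. (3, 7): |3−7| = 4 — fails the rule, so Group B. (2, 2): |2−2| = 0 — satisfies this, so Group A.

Group A, Group B, Group A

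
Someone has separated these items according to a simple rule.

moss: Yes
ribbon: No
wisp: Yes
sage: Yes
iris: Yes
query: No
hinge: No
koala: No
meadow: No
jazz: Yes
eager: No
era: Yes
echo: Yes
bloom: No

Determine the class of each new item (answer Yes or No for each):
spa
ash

Yes, Yes

The rule appears to be: length ≤ 4.
spa — length 3, hence Yes.
ash — length 3, hence Yes.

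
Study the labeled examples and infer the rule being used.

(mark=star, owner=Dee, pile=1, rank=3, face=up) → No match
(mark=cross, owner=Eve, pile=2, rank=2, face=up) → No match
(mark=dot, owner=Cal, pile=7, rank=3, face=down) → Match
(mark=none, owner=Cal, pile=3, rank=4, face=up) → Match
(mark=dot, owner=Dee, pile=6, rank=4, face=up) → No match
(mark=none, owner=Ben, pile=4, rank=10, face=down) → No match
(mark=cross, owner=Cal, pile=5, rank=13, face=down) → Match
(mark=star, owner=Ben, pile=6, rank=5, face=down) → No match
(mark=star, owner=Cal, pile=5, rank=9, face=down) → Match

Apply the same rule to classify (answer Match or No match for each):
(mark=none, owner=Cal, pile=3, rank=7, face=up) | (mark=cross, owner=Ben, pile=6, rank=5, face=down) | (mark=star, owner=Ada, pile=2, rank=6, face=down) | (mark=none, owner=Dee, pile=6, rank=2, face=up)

Comparing the two groups points to one rule — owner is Cal.
(mark=none, owner=Cal, pile=3, rank=7, face=up): Match (owner is Cal). (mark=cross, owner=Ben, pile=6, rank=5, face=down): No match (owner is Ben). (mark=star, owner=Ada, pile=2, rank=6, face=down): No match (owner is Ada). (mark=none, owner=Dee, pile=6, rank=2, face=up): No match (owner is Dee).

Match, No match, No match, No match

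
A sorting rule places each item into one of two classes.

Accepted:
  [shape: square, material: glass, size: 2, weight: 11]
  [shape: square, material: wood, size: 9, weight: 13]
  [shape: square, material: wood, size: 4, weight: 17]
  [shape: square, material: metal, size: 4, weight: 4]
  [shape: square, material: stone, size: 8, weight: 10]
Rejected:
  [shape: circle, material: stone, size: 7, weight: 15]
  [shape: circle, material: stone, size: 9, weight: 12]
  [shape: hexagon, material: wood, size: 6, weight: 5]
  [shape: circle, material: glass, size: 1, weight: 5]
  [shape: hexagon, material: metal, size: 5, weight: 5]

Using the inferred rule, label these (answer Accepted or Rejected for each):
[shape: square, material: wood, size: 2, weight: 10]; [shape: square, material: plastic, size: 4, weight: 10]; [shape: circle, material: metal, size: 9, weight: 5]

Accepted, Accepted, Rejected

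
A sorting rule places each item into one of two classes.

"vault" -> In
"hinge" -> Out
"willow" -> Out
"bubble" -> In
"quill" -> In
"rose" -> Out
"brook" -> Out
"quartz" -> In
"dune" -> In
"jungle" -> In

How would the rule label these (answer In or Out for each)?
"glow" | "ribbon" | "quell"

Out, Out, In

The classifier is using: contains 'u'.
"glow": no 'u', fails the rule → Out.
"ribbon": no 'u', fails the rule → Out.
"quell": has 'u', meets the rule → In.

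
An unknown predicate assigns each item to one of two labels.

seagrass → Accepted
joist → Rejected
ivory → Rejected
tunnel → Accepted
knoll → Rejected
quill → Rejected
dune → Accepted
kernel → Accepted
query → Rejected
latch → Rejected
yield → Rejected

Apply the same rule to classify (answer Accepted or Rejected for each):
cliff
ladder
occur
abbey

The common property of the 'Accepted' items is: even length. No 'Rejected' item has it.
cliff: Rejected (length 5).
ladder: Accepted (length 6).
occur: Rejected (length 5).
abbey: Rejected (length 5).

Rejected, Accepted, Rejected, Rejected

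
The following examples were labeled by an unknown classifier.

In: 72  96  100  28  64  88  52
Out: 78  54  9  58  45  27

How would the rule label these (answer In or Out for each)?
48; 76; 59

In, In, Out

A rule that fits every label: multiple of 4 — true of each 'In' example, false of each 'Out' one.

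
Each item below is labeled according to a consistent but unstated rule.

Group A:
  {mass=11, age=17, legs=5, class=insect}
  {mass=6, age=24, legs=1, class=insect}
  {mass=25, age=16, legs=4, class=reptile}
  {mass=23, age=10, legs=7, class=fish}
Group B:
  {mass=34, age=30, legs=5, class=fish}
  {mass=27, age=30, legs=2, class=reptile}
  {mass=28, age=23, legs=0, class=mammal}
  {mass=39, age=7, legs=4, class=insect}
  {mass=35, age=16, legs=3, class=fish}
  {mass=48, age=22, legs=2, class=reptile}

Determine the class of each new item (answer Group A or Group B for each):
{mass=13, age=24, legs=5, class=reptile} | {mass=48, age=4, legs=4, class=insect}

Every 'Group A' example satisfies: mass ≤ 25. None of the 'Group B' examples do.
{mass=13, age=24, legs=5, class=reptile} — mass = 13, hence Group A. {mass=48, age=4, legs=4, class=insect} — mass = 48, hence Group B.

Group A, Group B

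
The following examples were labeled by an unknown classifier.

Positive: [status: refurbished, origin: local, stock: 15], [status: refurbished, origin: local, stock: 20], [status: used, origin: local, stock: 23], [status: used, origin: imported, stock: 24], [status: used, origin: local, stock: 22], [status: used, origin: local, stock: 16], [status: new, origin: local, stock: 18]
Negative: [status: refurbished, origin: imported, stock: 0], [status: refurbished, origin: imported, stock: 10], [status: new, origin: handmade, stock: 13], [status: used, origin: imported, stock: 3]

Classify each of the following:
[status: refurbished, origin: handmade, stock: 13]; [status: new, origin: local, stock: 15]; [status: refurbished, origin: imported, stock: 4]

Negative, Positive, Negative

One predicate separates the groups cleanly: stock ≥ 15.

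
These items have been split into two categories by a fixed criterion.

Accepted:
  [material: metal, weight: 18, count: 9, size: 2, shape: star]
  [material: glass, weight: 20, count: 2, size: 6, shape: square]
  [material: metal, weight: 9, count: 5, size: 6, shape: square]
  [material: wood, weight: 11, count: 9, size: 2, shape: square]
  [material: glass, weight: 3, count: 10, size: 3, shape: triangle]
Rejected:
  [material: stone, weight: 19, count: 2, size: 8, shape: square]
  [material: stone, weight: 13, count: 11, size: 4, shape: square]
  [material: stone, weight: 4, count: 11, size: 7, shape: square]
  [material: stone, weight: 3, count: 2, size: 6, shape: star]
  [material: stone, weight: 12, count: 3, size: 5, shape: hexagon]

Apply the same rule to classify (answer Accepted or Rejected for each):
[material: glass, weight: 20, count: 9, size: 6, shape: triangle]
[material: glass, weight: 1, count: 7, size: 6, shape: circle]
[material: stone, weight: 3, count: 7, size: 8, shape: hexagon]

Accepted, Accepted, Rejected

The simplest hypothesis consistent with all the labels is: material is not stone.
[material: glass, weight: 20, count: 9, size: 6, shape: triangle]: material is glass, passes → Accepted.
[material: glass, weight: 1, count: 7, size: 6, shape: circle]: material is glass, passes → Accepted.
[material: stone, weight: 3, count: 7, size: 8, shape: hexagon]: material is stone, fails this test → Rejected.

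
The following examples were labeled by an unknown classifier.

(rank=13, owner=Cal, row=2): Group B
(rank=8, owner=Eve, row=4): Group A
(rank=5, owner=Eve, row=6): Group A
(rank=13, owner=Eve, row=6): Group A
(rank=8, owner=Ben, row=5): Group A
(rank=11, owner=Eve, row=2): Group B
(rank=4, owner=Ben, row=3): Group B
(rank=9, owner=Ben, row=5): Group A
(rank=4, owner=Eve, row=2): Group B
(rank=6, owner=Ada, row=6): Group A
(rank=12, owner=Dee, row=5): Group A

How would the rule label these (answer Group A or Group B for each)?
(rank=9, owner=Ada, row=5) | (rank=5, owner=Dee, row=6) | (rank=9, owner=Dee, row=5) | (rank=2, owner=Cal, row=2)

Group A, Group A, Group A, Group B

Every 'Group A' example satisfies: row ≥ 4. None of the 'Group B' examples do.
(rank=9, owner=Ada, row=5): row = 5 — qualifies, so Group A.
(rank=5, owner=Dee, row=6): row = 6 — qualifies, so Group A.
(rank=9, owner=Dee, row=5): row = 5 — qualifies, so Group A.
(rank=2, owner=Cal, row=2): row = 2 — doesn't match, so Group B.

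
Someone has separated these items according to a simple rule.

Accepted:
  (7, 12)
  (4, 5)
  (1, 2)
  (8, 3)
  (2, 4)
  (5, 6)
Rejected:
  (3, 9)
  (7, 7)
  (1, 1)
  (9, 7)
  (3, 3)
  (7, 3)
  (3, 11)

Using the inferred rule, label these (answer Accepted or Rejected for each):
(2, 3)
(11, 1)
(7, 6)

Looking at the examples, the only property every 'Accepted' case has and every 'Rejected' case lacks is: product is even.
(2, 3): 2·3 = 6 — fits, so Accepted. (11, 1): 11·1 = 11 — does not fit, so Rejected. (7, 6): 7·6 = 42 — fits, so Accepted.

Accepted, Rejected, Accepted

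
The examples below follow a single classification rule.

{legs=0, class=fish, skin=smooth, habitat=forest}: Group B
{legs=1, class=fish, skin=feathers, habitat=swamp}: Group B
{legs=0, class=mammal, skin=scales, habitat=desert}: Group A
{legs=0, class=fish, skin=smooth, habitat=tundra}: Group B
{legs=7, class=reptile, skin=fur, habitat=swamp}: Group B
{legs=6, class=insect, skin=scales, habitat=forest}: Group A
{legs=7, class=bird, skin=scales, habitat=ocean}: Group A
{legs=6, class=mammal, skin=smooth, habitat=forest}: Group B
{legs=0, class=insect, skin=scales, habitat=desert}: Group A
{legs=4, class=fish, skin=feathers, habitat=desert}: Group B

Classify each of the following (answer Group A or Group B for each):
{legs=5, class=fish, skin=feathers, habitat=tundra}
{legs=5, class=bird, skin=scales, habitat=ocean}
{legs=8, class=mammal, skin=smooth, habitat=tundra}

Group B, Group A, Group B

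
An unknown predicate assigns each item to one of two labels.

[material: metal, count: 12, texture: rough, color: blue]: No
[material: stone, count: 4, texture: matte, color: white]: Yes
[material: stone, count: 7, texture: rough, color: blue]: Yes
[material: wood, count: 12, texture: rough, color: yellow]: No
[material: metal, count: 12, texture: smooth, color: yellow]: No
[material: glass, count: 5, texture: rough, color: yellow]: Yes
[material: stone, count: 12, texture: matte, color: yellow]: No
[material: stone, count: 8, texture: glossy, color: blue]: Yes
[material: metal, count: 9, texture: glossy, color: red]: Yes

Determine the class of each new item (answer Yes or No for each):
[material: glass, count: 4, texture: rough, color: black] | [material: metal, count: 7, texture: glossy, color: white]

Yes, Yes

'Yes' ⟺ count ≤ 9.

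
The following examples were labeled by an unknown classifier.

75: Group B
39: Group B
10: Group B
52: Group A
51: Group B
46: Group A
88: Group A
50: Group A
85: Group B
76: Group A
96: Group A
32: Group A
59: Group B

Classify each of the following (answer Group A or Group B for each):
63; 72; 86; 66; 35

Group B, Group A, Group A, Group A, Group B

The classifier is using: even AND at least 32.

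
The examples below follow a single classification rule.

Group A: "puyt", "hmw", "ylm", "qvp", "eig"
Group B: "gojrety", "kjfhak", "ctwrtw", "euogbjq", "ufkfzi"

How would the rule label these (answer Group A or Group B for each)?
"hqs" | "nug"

Group A, Group A

The classifier is using: length ≤ 4.
"hqs" → length 3 → Group A. "nug" → length 3 → Group A.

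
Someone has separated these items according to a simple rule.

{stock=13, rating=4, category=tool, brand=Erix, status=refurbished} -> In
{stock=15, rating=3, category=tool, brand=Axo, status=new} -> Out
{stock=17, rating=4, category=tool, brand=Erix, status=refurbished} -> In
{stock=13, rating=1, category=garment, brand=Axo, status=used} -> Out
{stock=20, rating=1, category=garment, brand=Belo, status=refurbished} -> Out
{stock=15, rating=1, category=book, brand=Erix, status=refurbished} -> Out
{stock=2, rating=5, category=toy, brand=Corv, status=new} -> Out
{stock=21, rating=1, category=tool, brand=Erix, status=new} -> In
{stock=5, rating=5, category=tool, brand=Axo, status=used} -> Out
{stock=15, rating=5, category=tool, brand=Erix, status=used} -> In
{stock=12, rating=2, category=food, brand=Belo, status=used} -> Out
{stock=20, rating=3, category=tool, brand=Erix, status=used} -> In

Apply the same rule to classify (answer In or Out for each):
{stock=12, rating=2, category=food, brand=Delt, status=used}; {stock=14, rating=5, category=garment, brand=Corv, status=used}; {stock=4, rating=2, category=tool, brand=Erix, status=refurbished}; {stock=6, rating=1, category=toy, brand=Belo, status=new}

Rule: brand is Erix AND category is tool. This holds for each 'In' example and fails for each 'Out' one.
{stock=12, rating=2, category=food, brand=Delt, status=used} — brand is Delt, category is food, hence Out.
{stock=14, rating=5, category=garment, brand=Corv, status=used} — brand is Corv, category is garment, hence Out.
{stock=4, rating=2, category=tool, brand=Erix, status=refurbished} — brand is Erix, category is tool, hence In.
{stock=6, rating=1, category=toy, brand=Belo, status=new} — brand is Belo, category is toy, hence Out.

Out, Out, In, Out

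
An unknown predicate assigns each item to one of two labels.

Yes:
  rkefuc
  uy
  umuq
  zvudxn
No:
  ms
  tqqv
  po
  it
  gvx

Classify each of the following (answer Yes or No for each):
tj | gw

No, No

Rule: contains 'u'. This holds for each 'Yes' example and fails for each 'No' one.
tj: No (no 'u'). gw: No (no 'u').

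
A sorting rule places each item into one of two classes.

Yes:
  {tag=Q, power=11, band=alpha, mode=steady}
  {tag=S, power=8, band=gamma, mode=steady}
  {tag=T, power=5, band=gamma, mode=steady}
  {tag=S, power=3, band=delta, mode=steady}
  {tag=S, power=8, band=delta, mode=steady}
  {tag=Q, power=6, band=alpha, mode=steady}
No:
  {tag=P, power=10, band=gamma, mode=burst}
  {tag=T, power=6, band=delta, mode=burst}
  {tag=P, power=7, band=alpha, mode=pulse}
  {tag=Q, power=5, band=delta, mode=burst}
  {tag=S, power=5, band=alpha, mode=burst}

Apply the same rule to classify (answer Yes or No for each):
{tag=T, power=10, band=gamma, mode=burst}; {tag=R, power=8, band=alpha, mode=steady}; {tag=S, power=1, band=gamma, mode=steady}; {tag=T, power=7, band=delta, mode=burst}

No, Yes, Yes, No

'Yes' ⟺ mode is steady.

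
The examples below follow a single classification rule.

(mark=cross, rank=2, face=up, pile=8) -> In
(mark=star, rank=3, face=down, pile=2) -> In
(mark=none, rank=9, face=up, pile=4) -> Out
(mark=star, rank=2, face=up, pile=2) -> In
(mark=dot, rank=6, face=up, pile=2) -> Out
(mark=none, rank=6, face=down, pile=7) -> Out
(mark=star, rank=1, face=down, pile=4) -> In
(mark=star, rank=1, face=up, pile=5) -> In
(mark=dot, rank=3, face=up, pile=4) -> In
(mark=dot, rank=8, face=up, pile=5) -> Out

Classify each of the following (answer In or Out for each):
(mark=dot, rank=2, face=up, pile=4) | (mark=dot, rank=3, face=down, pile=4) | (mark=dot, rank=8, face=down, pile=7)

In, In, Out

The rule appears to be: rank ≤ 3.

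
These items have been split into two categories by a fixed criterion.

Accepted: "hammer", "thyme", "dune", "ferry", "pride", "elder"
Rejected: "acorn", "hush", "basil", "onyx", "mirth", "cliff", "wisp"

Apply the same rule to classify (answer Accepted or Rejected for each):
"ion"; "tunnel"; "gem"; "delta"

Looking at the examples, the only property every 'Accepted' case has and every 'Rejected' case lacks is: contains 'e'.
"ion": Rejected (no 'e'). "tunnel": Accepted (has 'e'). "gem": Accepted (has 'e'). "delta": Accepted (has 'e').

Rejected, Accepted, Accepted, Accepted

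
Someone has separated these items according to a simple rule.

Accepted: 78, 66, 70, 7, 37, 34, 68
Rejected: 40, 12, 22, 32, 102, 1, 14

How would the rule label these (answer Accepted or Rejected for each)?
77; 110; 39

Accepted, Rejected, Accepted

The simplest hypothesis consistent with all the labels is: digit sum ≥ 6.
77 — digit sum 7+7 = 14, hence Accepted.
110 — digit sum 1+1+0 = 2, hence Rejected.
39 — digit sum 3+9 = 12, hence Accepted.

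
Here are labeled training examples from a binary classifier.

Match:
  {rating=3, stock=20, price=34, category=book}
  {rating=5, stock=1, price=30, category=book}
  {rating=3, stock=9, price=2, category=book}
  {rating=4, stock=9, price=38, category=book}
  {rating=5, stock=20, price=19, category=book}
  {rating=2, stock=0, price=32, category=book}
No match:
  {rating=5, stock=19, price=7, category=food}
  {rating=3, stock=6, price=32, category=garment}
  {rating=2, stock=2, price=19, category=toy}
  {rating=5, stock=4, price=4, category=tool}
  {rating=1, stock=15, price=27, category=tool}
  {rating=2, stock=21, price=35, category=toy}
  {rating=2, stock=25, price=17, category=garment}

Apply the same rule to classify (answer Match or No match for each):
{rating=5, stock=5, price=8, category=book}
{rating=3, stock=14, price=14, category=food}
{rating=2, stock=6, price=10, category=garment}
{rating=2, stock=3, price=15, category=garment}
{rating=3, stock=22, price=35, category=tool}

Every 'Match' example satisfies: category is book. None of the 'No match' examples do.
Match: {rating=5, stock=5, price=8, category=book}, since category is book.
No match: {rating=3, stock=14, price=14, category=food}, since category is food.
No match: {rating=2, stock=6, price=10, category=garment}, since category is garment.
No match: {rating=2, stock=3, price=15, category=garment}, since category is garment.
No match: {rating=3, stock=22, price=35, category=tool}, since category is tool.

Match, No match, No match, No match, No match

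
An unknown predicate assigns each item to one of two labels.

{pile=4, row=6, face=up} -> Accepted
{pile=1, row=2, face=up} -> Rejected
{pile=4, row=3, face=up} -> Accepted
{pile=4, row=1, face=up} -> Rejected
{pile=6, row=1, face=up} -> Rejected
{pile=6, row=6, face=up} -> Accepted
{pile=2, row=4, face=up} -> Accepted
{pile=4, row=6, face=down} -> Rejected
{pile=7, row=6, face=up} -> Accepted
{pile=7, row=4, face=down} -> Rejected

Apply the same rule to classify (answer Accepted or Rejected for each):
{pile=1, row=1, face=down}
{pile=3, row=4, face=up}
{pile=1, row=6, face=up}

Every 'Accepted' example satisfies: face is up AND row ≥ 3. None of the 'Rejected' examples do.
{pile=1, row=1, face=down} — face is down, row = 1, hence Rejected.
{pile=3, row=4, face=up} — face is up, row = 4, hence Accepted.
{pile=1, row=6, face=up} — face is up, row = 6, hence Accepted.

Rejected, Accepted, Accepted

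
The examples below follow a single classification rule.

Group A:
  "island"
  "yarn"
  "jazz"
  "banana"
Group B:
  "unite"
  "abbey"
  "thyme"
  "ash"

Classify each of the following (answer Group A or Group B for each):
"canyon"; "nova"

Group A, Group A

All 'Group A' examples share one property — even length — and every 'Group B' example lacks it.
"canyon": Group A (length 6).
"nova": Group A (length 4).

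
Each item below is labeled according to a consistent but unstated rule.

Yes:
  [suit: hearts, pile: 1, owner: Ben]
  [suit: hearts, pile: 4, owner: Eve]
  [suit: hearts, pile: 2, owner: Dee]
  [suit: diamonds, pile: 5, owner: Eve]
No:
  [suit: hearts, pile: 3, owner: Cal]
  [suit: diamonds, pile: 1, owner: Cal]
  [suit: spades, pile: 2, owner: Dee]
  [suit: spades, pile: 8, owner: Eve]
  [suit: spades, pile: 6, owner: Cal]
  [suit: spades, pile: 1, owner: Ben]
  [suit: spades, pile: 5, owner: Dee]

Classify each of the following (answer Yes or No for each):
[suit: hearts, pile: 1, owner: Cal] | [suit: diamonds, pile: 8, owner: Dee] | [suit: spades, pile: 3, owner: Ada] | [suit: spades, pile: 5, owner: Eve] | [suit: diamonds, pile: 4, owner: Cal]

The rule appears to be: suit is not spades AND owner is not Cal.

No, Yes, No, No, No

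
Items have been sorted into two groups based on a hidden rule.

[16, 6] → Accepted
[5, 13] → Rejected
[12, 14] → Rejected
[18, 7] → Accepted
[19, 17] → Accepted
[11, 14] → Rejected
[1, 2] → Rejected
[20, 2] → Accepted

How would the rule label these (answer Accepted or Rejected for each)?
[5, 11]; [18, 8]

Rejected, Accepted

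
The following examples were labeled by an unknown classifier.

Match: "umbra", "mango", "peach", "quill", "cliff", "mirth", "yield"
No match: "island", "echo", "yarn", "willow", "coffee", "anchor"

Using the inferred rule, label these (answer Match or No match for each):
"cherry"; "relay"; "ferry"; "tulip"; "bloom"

The common property of the 'Match' items is: odd length. No 'No match' item has it.
"cherry" → length 6 → No match.
"relay" → length 5 → Match.
"ferry" → length 5 → Match.
"tulip" → length 5 → Match.
"bloom" → length 5 → Match.

No match, Match, Match, Match, Match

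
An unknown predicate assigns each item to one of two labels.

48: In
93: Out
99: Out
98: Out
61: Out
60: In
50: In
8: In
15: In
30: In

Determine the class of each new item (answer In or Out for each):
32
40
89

One predicate separates the groups cleanly: at most 60.

In, In, Out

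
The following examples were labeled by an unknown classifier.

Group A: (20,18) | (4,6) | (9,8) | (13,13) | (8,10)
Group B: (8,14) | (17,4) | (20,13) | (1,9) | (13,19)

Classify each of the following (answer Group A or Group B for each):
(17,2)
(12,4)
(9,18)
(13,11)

Group B, Group B, Group B, Group A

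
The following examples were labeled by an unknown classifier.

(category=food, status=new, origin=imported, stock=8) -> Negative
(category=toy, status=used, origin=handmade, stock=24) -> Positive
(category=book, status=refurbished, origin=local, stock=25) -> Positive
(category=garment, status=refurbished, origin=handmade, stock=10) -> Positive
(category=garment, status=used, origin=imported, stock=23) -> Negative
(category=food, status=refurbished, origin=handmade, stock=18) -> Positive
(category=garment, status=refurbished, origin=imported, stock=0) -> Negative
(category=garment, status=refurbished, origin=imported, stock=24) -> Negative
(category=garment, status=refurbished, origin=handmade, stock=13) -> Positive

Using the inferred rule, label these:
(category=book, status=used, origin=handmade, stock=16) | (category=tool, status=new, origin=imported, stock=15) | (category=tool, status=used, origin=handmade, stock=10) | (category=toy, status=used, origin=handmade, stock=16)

Positive, Negative, Positive, Positive

'Positive' ⟺ origin is not imported.
(category=book, status=used, origin=handmade, stock=16): Positive (origin is handmade). (category=tool, status=new, origin=imported, stock=15): Negative (origin is imported). (category=tool, status=used, origin=handmade, stock=10): Positive (origin is handmade). (category=toy, status=used, origin=handmade, stock=16): Positive (origin is handmade).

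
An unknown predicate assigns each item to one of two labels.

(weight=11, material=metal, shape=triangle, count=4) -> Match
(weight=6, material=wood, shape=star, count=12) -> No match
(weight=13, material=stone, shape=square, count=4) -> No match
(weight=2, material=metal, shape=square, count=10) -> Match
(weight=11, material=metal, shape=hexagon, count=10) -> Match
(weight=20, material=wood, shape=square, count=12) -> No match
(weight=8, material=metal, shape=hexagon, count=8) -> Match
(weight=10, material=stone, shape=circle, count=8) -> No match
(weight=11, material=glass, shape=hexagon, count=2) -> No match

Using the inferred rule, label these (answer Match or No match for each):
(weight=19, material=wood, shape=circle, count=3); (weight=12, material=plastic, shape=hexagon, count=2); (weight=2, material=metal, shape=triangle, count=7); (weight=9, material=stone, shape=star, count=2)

Every 'Match' example satisfies: material is metal. None of the 'No match' examples do.
(weight=19, material=wood, shape=circle, count=3) — material is wood, hence No match.
(weight=12, material=plastic, shape=hexagon, count=2) — material is plastic, hence No match.
(weight=2, material=metal, shape=triangle, count=7) — material is metal, hence Match.
(weight=9, material=stone, shape=star, count=2) — material is stone, hence No match.

No match, No match, Match, No match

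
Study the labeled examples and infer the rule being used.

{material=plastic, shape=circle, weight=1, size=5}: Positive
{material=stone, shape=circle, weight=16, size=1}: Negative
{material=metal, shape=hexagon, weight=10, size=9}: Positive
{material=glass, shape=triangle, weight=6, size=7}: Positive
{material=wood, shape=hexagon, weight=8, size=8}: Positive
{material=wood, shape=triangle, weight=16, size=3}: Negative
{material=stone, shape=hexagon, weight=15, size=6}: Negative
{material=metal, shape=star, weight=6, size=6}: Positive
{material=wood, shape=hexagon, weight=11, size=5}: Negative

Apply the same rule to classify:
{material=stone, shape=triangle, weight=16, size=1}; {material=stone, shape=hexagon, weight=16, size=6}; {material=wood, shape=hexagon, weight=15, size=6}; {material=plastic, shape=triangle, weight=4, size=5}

Negative, Negative, Negative, Positive

The pattern is that an item is 'Positive' exactly when: weight ≤ 10.
Negative: {material=stone, shape=triangle, weight=16, size=1}, since weight = 16. Negative: {material=stone, shape=hexagon, weight=16, size=6}, since weight = 16. Negative: {material=wood, shape=hexagon, weight=15, size=6}, since weight = 15. Positive: {material=plastic, shape=triangle, weight=4, size=5}, since weight = 4.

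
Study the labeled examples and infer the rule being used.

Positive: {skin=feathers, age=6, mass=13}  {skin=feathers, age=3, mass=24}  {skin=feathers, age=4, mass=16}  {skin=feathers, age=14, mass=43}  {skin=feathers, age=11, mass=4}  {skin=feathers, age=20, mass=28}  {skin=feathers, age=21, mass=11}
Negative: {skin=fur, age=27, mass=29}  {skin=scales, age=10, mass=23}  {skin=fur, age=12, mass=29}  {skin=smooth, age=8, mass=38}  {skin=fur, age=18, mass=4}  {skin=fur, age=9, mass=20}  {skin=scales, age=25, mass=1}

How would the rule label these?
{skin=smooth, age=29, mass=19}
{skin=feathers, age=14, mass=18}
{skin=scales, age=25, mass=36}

Negative, Positive, Negative

The distinguishing property — skin is feathers — holds for all the 'Positive' cases and none of the 'Negative' cases.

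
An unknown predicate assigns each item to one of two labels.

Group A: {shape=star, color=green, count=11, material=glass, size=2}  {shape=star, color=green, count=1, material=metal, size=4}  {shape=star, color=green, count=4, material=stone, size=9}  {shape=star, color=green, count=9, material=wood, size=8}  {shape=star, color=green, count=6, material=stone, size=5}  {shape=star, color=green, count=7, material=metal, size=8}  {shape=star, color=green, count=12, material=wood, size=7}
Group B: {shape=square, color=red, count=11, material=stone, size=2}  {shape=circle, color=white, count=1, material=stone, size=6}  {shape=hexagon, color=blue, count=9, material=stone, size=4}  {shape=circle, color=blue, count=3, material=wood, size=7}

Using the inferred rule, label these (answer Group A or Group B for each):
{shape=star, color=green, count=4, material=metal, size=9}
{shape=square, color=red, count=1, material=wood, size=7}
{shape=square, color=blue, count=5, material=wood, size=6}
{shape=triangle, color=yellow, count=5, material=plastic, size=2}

A rule that fits every label: shape is star — true of each 'Group A' example, false of each 'Group B' one.
Group A: {shape=star, color=green, count=4, material=metal, size=9}, since shape is star.
Group B: {shape=square, color=red, count=1, material=wood, size=7}, since shape is square.
Group B: {shape=square, color=blue, count=5, material=wood, size=6}, since shape is square.
Group B: {shape=triangle, color=yellow, count=5, material=plastic, size=2}, since shape is triangle.

Group A, Group B, Group B, Group B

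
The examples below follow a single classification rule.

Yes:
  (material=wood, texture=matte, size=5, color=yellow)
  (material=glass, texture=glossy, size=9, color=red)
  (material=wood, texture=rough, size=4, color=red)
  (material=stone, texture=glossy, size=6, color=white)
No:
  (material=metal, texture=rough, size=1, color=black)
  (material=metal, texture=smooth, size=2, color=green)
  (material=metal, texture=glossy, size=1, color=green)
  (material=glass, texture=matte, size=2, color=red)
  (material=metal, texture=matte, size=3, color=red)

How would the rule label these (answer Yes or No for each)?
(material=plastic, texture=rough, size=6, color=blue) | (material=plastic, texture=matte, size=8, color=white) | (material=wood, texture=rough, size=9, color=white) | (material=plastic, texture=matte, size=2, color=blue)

Yes, Yes, Yes, No

Rule: size ≥ 4. This holds for each 'Yes' example and fails for each 'No' one.
(material=plastic, texture=rough, size=6, color=blue) → size = 6 → Yes. (material=plastic, texture=matte, size=8, color=white) → size = 8 → Yes. (material=wood, texture=rough, size=9, color=white) → size = 9 → Yes. (material=plastic, texture=matte, size=2, color=blue) → size = 2 → No.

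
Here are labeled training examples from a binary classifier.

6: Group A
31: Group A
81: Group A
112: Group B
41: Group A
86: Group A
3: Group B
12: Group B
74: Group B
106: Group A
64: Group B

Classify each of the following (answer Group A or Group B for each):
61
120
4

The classifier is using: ≡ 1 (mod 5).
61: 61 mod 5 = 1, satisfies this → Group A. 120: 120 mod 5 = 0, doesn't qualify → Group B. 4: 4 mod 5 = 4, doesn't qualify → Group B.

Group A, Group B, Group B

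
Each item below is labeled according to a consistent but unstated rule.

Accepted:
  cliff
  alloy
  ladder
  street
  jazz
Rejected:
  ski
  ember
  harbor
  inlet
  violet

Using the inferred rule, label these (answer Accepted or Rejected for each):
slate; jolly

Rejected, Accepted

The distinguishing property — has a double letter — holds for all the 'Accepted' cases and none of the 'Rejected' cases.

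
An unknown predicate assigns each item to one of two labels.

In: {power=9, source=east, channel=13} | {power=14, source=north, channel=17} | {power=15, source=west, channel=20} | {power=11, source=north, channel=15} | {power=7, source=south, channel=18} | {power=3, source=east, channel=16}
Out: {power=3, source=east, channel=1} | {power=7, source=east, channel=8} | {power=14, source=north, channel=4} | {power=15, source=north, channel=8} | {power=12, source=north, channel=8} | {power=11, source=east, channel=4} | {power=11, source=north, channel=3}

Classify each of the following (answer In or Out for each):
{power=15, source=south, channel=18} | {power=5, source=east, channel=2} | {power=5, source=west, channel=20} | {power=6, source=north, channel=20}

In, Out, In, In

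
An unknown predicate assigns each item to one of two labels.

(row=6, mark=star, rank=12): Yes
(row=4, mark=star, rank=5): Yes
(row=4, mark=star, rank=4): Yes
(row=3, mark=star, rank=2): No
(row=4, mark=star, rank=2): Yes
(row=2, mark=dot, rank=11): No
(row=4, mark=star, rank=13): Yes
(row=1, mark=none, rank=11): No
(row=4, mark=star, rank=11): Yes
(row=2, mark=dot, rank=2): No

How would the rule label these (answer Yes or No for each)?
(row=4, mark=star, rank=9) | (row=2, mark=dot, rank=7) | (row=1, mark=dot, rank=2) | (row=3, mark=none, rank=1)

Yes, No, No, No

The pattern is that an item is 'Yes' exactly when: row ≥ 4.
(row=4, mark=star, rank=9): row = 4 — has this property, so Yes.
(row=2, mark=dot, rank=7): row = 2 — fails this test, so No.
(row=1, mark=dot, rank=2): row = 1 — fails this test, so No.
(row=3, mark=none, rank=1): row = 3 — fails this test, so No.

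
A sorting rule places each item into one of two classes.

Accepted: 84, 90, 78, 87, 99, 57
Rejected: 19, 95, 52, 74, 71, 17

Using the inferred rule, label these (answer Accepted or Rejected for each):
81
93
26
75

All 'Accepted' examples share one property — multiple of 3 — and every 'Rejected' example lacks it.
81: 81 = 3·27 — qualifies, so Accepted. 93: 93 = 3·31 — qualifies, so Accepted. 26: 26 = 3·8 + 2 — does not satisfy this, so Rejected. 75: 75 = 3·25 — qualifies, so Accepted.

Accepted, Accepted, Rejected, Accepted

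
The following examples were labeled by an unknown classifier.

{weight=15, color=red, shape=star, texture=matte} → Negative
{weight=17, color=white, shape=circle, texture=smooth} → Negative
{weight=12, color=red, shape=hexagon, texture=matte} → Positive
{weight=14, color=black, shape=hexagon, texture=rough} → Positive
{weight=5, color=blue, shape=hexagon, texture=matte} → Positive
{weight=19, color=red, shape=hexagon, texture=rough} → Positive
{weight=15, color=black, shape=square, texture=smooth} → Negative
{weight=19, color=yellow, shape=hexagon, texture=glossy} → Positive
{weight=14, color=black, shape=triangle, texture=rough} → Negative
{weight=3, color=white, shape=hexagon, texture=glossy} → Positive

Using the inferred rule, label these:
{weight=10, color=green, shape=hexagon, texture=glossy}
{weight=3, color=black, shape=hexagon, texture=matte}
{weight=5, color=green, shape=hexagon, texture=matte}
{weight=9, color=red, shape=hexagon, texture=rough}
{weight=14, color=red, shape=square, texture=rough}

Positive, Positive, Positive, Positive, Negative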